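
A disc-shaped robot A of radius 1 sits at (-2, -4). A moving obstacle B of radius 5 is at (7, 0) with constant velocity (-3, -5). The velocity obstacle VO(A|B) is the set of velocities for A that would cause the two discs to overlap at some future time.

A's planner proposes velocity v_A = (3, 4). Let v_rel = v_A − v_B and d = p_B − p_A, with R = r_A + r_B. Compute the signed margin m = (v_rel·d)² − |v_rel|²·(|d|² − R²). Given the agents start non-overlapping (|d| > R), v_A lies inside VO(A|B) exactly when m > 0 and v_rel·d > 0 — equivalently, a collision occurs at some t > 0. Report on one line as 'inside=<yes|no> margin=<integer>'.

d = (9, 4),  |d|² = 97;  R = 1+5 = 6,  c = 97−6² = 61
v_rel = (6, 9),  |v_rel|² = 117;  v_rel·d = (6)·(9) + (9)·(4) = 90
117·t² − 180·t + 61 = 0  ⇒  m = 90² − 117·61 = 963
m = 963 > 0,  v_rel·d = 90 > 0  ⇒  inside

inside=yes margin=963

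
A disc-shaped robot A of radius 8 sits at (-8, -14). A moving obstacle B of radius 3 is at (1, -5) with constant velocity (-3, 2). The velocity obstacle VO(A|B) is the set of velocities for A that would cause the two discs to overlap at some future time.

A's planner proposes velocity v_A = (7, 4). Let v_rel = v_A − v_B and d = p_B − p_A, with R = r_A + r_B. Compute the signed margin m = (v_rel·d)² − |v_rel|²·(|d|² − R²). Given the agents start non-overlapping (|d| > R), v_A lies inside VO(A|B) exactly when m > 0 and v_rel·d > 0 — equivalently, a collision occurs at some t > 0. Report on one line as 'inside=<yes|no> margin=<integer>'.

d = (9, 9),  |d|² = 162;  R = 8+3 = 11,  c = 162−11² = 41
v_rel = (10, 2),  |v_rel|² = 104;  v_rel·d = (10)·(9) + (2)·(9) = 108
104·t² − 216·t + 41 = 0  ⇒  m = 108² − 104·41 = 7400
m = 7400 > 0,  v_rel·d = 108 > 0  ⇒  inside

inside=yes margin=7400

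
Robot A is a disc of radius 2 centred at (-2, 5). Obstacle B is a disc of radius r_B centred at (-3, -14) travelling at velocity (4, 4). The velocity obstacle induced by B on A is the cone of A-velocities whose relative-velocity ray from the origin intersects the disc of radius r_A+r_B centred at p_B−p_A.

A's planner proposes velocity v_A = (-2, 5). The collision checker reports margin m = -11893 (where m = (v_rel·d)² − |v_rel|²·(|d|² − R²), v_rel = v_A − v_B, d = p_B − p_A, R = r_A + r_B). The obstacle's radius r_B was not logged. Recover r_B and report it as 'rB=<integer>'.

m = -11893
d = (-1, -19);  v_rel = (-6, 1),  |v_rel|² = 37
v_rel×d = (-6)·(-19) − (1)·(-1) = 115
since m = R²·37 − 115²:  R² = (13225 + -11893) / 37 = 36
R = √36 = 6  ⇒  r_B = 6 − 2 = 4

rB=4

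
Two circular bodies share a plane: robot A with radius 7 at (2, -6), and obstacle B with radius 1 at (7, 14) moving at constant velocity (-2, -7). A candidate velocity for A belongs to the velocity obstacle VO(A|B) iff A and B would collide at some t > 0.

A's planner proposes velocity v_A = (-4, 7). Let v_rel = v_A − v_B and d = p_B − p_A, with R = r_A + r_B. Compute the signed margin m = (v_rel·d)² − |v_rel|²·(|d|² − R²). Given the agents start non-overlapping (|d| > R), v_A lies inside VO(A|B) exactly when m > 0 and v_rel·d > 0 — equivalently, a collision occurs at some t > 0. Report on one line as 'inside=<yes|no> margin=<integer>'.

d = (5, 20),  |d|² = 425;  R = 7+1 = 8,  c = 425−8² = 361
v_rel = (-2, 14),  |v_rel|² = 200;  v_rel·d = (-2)·(5) + (14)·(20) = 270
200·t² − 540·t + 361 = 0  ⇒  m = 270² − 200·361 = 700
m = 700 > 0,  v_rel·d = 270 > 0  ⇒  inside

inside=yes margin=700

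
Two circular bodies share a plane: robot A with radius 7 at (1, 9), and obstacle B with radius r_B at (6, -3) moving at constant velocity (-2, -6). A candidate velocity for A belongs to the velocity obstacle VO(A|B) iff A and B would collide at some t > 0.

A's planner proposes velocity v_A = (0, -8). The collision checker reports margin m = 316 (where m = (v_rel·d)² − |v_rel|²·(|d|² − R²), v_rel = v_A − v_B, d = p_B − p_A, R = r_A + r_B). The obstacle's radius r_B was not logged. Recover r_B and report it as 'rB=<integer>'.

m = 316
d = (5, -12);  v_rel = (2, -2),  |v_rel|² = 8
v_rel×d = (2)·(-12) − (-2)·(5) = -14
since m = R²·8 − (-14)²:  R² = (196 + 316) / 8 = 64
R = √64 = 8  ⇒  r_B = 8 − 7 = 1

rB=1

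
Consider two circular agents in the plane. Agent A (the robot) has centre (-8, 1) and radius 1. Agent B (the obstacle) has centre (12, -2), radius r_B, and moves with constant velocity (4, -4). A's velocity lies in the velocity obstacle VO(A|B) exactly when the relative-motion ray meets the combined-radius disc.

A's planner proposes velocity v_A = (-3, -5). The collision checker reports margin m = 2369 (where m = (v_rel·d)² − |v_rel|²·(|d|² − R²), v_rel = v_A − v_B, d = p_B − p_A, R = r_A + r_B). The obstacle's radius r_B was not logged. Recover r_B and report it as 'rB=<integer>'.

m = 2369
d = (20, -3);  v_rel = (-7, -1),  |v_rel|² = 50
v_rel×d = (-7)·(-3) − (-1)·(20) = 41
since m = R²·50 − 41²:  R² = (1681 + 2369) / 50 = 81
R = √81 = 9  ⇒  r_B = 9 − 1 = 8

rB=8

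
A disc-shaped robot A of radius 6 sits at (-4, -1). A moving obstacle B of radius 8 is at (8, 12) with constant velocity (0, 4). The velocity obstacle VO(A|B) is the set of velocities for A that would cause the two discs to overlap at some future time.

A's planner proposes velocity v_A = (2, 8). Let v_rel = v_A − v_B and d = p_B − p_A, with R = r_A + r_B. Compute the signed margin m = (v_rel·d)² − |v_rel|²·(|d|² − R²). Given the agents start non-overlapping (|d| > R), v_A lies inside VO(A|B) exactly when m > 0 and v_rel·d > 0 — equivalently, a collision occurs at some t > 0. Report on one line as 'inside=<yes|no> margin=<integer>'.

d = (12, 13),  |d|² = 313;  R = 6+8 = 14,  c = 313−14² = 117
v_rel = (2, 4),  |v_rel|² = 20;  v_rel·d = (2)·(12) + (4)·(13) = 76
20·t² − 152·t + 117 = 0  ⇒  m = 76² − 20·117 = 3436
m = 3436 > 0,  v_rel·d = 76 > 0  ⇒  inside

inside=yes margin=3436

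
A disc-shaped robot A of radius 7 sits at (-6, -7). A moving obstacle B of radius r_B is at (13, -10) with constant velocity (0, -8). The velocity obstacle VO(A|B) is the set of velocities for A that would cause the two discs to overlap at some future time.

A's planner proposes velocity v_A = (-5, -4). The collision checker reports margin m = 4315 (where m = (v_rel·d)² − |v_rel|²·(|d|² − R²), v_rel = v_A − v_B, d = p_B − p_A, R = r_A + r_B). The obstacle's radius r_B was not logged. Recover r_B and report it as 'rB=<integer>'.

m = 4315
d = (19, -3);  v_rel = (-5, 4),  |v_rel|² = 41
v_rel×d = (-5)·(-3) − (4)·(19) = -61
since m = R²·41 − (-61)²:  R² = (3721 + 4315) / 41 = 196
R = √196 = 14  ⇒  r_B = 14 − 7 = 7

rB=7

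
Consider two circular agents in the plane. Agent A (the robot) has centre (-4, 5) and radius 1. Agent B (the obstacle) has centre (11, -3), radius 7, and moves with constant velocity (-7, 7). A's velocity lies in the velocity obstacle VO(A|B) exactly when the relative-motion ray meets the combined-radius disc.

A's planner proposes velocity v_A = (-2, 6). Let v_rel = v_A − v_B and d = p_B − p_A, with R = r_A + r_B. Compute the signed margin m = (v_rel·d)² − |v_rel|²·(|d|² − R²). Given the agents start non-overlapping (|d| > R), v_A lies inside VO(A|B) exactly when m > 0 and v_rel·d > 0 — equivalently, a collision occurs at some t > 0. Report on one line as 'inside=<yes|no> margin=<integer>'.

d = (15, -8),  |d|² = 289;  R = 1+7 = 8,  c = 289−8² = 225
v_rel = (5, -1),  |v_rel|² = 26;  v_rel·d = (5)·(15) + (-1)·(-8) = 83
26·t² − 166·t + 225 = 0  ⇒  m = 83² − 26·225 = 1039
m = 1039 > 0,  v_rel·d = 83 > 0  ⇒  inside

inside=yes margin=1039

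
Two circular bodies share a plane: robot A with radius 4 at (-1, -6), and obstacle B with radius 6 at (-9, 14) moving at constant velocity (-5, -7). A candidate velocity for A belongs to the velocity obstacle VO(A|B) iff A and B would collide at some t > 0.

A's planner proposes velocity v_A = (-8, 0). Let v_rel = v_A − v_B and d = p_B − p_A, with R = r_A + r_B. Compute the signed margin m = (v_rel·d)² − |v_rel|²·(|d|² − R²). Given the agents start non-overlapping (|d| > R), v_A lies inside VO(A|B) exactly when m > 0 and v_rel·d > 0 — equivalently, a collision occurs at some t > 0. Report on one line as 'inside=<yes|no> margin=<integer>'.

d = (-8, 20),  |d|² = 464;  R = 4+6 = 10,  c = 464−10² = 364
v_rel = (-3, 7),  |v_rel|² = 58;  v_rel·d = (-3)·(-8) + (7)·(20) = 164
58·t² − 328·t + 364 = 0  ⇒  m = 164² − 58·364 = 5784
m = 5784 > 0,  v_rel·d = 164 > 0  ⇒  inside

inside=yes margin=5784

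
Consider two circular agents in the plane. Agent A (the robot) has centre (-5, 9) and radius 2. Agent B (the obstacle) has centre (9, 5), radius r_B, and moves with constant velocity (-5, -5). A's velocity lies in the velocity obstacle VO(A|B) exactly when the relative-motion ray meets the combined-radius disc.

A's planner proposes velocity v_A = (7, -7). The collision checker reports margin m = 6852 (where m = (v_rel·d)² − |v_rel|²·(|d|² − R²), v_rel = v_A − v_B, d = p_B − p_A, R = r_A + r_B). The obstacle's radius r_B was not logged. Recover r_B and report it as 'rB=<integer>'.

m = 6852
d = (14, -4);  v_rel = (12, -2),  |v_rel|² = 148
v_rel×d = (12)·(-4) − (-2)·(14) = -20
since m = R²·148 − (-20)²:  R² = (400 + 6852) / 148 = 49
R = √49 = 7  ⇒  r_B = 7 − 2 = 5

rB=5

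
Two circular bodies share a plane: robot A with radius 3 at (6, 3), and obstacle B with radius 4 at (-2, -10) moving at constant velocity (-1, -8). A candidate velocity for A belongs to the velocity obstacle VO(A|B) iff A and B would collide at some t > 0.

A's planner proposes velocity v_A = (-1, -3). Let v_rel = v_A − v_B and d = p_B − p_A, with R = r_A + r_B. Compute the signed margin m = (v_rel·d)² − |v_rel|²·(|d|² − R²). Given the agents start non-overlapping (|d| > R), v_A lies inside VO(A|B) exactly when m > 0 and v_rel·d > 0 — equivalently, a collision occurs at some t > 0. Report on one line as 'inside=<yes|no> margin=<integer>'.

d = (-8, -13),  |d|² = 233;  R = 3+4 = 7,  c = 233−7² = 184
v_rel = (0, 5),  |v_rel|² = 25;  v_rel·d = (0)·(-8) + (5)·(-13) = -65
25·t² + 130·t + 184 = 0  ⇒  m = (-65)² − 25·184 = -375
m = -375 < 0,  v_rel·d = -65 < 0  ⇒  outside

inside=no margin=-375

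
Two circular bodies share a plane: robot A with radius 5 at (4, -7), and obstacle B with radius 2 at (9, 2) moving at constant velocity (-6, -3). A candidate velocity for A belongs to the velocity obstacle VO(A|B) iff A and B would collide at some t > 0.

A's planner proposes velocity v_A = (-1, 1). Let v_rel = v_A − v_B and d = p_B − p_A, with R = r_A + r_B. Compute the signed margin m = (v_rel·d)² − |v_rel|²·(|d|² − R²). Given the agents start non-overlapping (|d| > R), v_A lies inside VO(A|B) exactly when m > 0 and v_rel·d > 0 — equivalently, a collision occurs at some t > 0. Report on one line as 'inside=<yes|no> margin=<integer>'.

d = (5, 9),  |d|² = 106;  R = 5+2 = 7,  c = 106−7² = 57
v_rel = (5, 4),  |v_rel|² = 41;  v_rel·d = (5)·(5) + (4)·(9) = 61
41·t² − 122·t + 57 = 0  ⇒  m = 61² − 41·57 = 1384
m = 1384 > 0,  v_rel·d = 61 > 0  ⇒  inside

inside=yes margin=1384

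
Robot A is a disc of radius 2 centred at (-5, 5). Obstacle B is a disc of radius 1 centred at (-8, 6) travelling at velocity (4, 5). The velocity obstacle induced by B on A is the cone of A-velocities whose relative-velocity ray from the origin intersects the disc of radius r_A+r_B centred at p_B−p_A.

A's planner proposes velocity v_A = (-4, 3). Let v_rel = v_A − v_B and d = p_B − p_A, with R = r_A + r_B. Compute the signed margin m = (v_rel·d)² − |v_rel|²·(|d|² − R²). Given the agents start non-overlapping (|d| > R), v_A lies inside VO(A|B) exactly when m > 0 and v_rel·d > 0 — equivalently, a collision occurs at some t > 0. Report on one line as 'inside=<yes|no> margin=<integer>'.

d = (-3, 1),  |d|² = 10;  R = 2+1 = 3,  c = 10−3² = 1
v_rel = (-8, -2),  |v_rel|² = 68;  v_rel·d = (-8)·(-3) + (-2)·(1) = 22
68·t² − 44·t + 1 = 0  ⇒  m = 22² − 68·1 = 416
m = 416 > 0,  v_rel·d = 22 > 0  ⇒  inside

inside=yes margin=416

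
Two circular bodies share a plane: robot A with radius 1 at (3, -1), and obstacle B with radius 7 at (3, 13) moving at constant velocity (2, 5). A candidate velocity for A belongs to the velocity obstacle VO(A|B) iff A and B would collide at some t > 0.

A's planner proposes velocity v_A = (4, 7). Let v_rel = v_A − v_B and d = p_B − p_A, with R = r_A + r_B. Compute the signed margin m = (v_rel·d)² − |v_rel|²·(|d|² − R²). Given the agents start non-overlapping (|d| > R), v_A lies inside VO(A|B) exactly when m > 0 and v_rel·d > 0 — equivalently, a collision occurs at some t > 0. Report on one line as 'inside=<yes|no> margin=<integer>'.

d = (0, 14),  |d|² = 196;  R = 1+7 = 8,  c = 196−8² = 132
v_rel = (2, 2),  |v_rel|² = 8;  v_rel·d = (2)·(0) + (2)·(14) = 28
8·t² − 56·t + 132 = 0  ⇒  m = 28² − 8·132 = -272
m = -272 < 0,  v_rel·d = 28 > 0  ⇒  outside

inside=no margin=-272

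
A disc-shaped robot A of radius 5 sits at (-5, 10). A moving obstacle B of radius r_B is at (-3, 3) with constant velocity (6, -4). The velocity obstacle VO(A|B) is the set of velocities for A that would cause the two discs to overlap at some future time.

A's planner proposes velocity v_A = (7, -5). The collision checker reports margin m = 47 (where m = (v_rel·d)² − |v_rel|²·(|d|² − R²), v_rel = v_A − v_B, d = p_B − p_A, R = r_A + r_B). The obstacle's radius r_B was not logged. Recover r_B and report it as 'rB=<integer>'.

m = 47
d = (2, -7);  v_rel = (1, -1),  |v_rel|² = 2
v_rel×d = (1)·(-7) − (-1)·(2) = -5
since m = R²·2 − (-5)²:  R² = (25 + 47) / 2 = 36
R = √36 = 6  ⇒  r_B = 6 − 5 = 1

rB=1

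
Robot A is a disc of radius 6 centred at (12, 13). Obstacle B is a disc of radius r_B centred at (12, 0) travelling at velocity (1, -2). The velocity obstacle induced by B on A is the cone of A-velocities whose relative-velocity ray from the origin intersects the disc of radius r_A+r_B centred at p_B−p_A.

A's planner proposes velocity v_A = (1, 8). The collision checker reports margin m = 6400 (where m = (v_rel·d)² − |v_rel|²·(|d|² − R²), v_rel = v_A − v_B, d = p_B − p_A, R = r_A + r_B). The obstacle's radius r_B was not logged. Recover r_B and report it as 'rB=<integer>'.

m = 6400
d = (0, -13);  v_rel = (0, 10),  |v_rel|² = 100
v_rel×d = (0)·(-13) − (10)·(0) = 0
since m = R²·100 − 0²:  R² = (0 + 6400) / 100 = 64
R = √64 = 8  ⇒  r_B = 8 − 6 = 2

rB=2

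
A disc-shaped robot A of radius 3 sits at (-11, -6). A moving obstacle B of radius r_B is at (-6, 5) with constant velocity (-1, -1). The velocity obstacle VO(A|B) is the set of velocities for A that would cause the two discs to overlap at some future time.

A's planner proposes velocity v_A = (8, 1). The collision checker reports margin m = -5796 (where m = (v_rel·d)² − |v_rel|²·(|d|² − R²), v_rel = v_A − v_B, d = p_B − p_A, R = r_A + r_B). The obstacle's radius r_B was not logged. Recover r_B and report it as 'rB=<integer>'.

m = -5796
d = (5, 11);  v_rel = (9, 2),  |v_rel|² = 85
v_rel×d = (9)·(11) − (2)·(5) = 89
since m = R²·85 − 89²:  R² = (7921 + -5796) / 85 = 25
R = √25 = 5  ⇒  r_B = 5 − 3 = 2

rB=2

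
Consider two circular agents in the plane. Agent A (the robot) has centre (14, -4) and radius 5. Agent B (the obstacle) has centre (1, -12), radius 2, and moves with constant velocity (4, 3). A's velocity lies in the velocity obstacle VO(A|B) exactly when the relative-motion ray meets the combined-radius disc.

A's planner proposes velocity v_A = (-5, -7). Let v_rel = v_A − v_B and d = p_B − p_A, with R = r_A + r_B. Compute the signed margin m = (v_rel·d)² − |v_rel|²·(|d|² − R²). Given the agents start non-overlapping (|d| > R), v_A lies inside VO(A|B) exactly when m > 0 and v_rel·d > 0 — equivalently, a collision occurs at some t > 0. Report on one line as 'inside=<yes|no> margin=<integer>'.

d = (-13, -8),  |d|² = 233;  R = 5+2 = 7,  c = 233−7² = 184
v_rel = (-9, -10),  |v_rel|² = 181;  v_rel·d = (-9)·(-13) + (-10)·(-8) = 197
181·t² − 394·t + 184 = 0  ⇒  m = 197² − 181·184 = 5505
m = 5505 > 0,  v_rel·d = 197 > 0  ⇒  inside

inside=yes margin=5505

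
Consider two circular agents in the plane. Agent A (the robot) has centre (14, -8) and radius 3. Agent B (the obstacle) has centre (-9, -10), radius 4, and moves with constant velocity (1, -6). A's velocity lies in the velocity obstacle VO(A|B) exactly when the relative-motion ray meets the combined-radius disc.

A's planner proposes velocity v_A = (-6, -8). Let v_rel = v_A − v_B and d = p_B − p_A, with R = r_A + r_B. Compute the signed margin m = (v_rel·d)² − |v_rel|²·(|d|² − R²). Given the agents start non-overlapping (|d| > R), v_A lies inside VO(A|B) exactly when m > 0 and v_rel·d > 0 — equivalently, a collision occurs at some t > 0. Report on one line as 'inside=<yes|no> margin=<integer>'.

d = (-23, -2),  |d|² = 533;  R = 3+4 = 7,  c = 533−7² = 484
v_rel = (-7, -2),  |v_rel|² = 53;  v_rel·d = (-7)·(-23) + (-2)·(-2) = 165
53·t² − 330·t + 484 = 0  ⇒  m = 165² − 53·484 = 1573
m = 1573 > 0,  v_rel·d = 165 > 0  ⇒  inside

inside=yes margin=1573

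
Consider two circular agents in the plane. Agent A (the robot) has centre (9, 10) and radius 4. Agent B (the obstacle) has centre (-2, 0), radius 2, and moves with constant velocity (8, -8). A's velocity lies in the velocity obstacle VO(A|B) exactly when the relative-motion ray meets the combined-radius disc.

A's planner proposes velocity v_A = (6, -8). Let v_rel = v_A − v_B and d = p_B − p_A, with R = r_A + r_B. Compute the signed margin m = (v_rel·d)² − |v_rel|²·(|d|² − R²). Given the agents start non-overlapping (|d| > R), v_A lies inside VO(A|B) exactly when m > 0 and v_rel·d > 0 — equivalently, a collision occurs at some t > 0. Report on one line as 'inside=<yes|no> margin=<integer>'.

d = (-11, -10),  |d|² = 221;  R = 4+2 = 6,  c = 221−6² = 185
v_rel = (-2, 0),  |v_rel|² = 4;  v_rel·d = (-2)·(-11) + (0)·(-10) = 22
4·t² − 44·t + 185 = 0  ⇒  m = 22² − 4·185 = -256
m = -256 < 0,  v_rel·d = 22 > 0  ⇒  outside

inside=no margin=-256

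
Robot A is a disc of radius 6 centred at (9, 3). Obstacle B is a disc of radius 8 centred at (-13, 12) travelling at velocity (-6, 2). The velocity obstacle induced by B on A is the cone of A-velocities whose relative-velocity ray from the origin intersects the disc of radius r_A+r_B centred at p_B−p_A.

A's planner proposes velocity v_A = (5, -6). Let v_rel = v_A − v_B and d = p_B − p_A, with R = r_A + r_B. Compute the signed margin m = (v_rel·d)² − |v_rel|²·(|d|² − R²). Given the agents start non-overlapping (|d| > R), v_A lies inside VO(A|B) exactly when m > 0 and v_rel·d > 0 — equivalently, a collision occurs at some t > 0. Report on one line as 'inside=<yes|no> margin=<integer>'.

d = (-22, 9),  |d|² = 565;  R = 6+8 = 14,  c = 565−14² = 369
v_rel = (11, -8),  |v_rel|² = 185;  v_rel·d = (11)·(-22) + (-8)·(9) = -314
185·t² + 628·t + 369 = 0  ⇒  m = (-314)² − 185·369 = 30331
m = 30331 > 0,  v_rel·d = -314 < 0  ⇒  outside

inside=no margin=30331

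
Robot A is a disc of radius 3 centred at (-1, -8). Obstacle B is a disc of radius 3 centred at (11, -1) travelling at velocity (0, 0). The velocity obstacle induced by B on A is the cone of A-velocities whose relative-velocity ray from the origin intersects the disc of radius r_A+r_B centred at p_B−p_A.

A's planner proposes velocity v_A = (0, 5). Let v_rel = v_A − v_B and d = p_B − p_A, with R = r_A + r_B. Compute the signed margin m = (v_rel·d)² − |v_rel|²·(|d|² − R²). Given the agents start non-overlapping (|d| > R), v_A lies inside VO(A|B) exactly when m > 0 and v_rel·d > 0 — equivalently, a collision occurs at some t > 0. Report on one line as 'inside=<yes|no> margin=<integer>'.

d = (12, 7),  |d|² = 193;  R = 3+3 = 6,  c = 193−6² = 157
v_rel = (0, 5),  |v_rel|² = 25;  v_rel·d = (0)·(12) + (5)·(7) = 35
25·t² − 70·t + 157 = 0  ⇒  m = 35² − 25·157 = -2700
m = -2700 < 0,  v_rel·d = 35 > 0  ⇒  outside

inside=no margin=-2700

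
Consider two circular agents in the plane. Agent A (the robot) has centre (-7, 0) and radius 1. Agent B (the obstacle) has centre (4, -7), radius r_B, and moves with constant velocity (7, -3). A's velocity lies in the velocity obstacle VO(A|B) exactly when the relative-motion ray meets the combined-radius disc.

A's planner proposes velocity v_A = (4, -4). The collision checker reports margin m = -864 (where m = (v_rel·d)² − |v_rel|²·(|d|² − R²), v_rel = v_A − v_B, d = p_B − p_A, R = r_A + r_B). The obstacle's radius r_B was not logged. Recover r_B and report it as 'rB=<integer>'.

m = -864
d = (11, -7);  v_rel = (-3, -1),  |v_rel|² = 10
v_rel×d = (-3)·(-7) − (-1)·(11) = 32
since m = R²·10 − 32²:  R² = (1024 + -864) / 10 = 16
R = √16 = 4  ⇒  r_B = 4 − 1 = 3

rB=3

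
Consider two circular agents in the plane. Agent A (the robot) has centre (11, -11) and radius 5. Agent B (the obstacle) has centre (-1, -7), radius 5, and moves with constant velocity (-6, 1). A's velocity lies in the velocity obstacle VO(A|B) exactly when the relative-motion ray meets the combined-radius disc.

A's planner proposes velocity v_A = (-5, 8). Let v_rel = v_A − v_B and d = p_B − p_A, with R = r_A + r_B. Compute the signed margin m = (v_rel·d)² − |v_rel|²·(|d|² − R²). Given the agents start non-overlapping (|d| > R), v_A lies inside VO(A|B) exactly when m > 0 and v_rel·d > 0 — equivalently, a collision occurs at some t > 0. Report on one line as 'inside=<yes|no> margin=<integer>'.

d = (-12, 4),  |d|² = 160;  R = 5+5 = 10,  c = 160−10² = 60
v_rel = (1, 7),  |v_rel|² = 50;  v_rel·d = (1)·(-12) + (7)·(4) = 16
50·t² − 32·t + 60 = 0  ⇒  m = 16² − 50·60 = -2744
m = -2744 < 0,  v_rel·d = 16 > 0  ⇒  outside

inside=no margin=-2744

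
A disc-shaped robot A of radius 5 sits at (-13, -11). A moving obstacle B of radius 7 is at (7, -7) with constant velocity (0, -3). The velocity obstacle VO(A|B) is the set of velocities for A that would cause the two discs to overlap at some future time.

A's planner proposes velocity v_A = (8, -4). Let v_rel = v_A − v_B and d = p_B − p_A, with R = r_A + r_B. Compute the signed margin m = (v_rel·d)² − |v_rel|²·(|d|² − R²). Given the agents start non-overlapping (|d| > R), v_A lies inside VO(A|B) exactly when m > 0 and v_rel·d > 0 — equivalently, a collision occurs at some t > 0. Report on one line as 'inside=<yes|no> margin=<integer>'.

d = (20, 4),  |d|² = 416;  R = 5+7 = 12,  c = 416−12² = 272
v_rel = (8, -1),  |v_rel|² = 65;  v_rel·d = (8)·(20) + (-1)·(4) = 156
65·t² − 312·t + 272 = 0  ⇒  m = 156² − 65·272 = 6656
m = 6656 > 0,  v_rel·d = 156 > 0  ⇒  inside

inside=yes margin=6656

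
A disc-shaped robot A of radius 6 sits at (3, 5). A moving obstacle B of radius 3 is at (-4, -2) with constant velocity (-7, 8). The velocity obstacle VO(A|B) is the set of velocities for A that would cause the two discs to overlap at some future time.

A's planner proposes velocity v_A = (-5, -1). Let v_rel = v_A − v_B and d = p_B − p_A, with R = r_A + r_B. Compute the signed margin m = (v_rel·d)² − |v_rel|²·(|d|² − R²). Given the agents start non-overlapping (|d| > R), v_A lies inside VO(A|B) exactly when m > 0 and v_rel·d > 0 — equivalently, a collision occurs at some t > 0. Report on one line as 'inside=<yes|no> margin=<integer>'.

d = (-7, -7),  |d|² = 98;  R = 6+3 = 9,  c = 98−9² = 17
v_rel = (2, -9),  |v_rel|² = 85;  v_rel·d = (2)·(-7) + (-9)·(-7) = 49
85·t² − 98·t + 17 = 0  ⇒  m = 49² − 85·17 = 956
m = 956 > 0,  v_rel·d = 49 > 0  ⇒  inside

inside=yes margin=956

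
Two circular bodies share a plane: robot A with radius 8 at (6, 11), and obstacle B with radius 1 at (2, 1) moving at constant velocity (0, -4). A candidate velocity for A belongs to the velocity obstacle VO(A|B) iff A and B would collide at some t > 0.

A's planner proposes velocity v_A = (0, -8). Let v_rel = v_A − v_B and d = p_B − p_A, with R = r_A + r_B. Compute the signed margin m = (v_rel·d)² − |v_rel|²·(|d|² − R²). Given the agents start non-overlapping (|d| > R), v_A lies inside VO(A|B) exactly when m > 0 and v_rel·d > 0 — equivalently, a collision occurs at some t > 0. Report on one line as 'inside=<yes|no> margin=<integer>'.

d = (-4, -10),  |d|² = 116;  R = 8+1 = 9,  c = 116−9² = 35
v_rel = (0, -4),  |v_rel|² = 16;  v_rel·d = (0)·(-4) + (-4)·(-10) = 40
16·t² − 80·t + 35 = 0  ⇒  m = 40² − 16·35 = 1040
m = 1040 > 0,  v_rel·d = 40 > 0  ⇒  inside

inside=yes margin=1040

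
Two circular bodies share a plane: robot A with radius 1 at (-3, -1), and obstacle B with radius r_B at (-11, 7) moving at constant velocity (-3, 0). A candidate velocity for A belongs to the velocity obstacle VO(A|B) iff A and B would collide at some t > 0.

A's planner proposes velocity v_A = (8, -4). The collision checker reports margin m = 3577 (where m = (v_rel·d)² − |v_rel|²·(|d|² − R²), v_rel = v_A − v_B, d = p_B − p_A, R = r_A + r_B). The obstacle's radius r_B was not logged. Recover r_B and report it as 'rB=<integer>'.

m = 3577
d = (-8, 8);  v_rel = (11, -4),  |v_rel|² = 137
v_rel×d = (11)·(8) − (-4)·(-8) = 56
since m = R²·137 − 56²:  R² = (3136 + 3577) / 137 = 49
R = √49 = 7  ⇒  r_B = 7 − 1 = 6

rB=6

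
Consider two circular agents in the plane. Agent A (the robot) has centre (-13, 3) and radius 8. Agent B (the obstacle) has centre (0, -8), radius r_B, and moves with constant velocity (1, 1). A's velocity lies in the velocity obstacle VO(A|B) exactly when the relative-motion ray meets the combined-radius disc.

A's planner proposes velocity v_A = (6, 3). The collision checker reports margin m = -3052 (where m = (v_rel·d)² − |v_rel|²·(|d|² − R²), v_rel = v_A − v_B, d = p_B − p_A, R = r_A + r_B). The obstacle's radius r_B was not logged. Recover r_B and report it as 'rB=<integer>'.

m = -3052
d = (13, -11);  v_rel = (5, 2),  |v_rel|² = 29
v_rel×d = (5)·(-11) − (2)·(13) = -81
since m = R²·29 − (-81)²:  R² = (6561 + -3052) / 29 = 121
R = √121 = 11  ⇒  r_B = 11 − 8 = 3

rB=3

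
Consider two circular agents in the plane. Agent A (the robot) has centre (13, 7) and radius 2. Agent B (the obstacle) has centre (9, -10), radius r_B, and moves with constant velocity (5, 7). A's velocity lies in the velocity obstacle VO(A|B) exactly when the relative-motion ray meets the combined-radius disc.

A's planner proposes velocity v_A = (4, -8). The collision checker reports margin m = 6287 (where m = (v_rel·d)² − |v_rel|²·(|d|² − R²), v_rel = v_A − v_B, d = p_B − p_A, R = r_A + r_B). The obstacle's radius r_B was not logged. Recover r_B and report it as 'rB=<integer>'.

m = 6287
d = (-4, -17);  v_rel = (-1, -15),  |v_rel|² = 226
v_rel×d = (-1)·(-17) − (-15)·(-4) = -43
since m = R²·226 − (-43)²:  R² = (1849 + 6287) / 226 = 36
R = √36 = 6  ⇒  r_B = 6 − 2 = 4

rB=4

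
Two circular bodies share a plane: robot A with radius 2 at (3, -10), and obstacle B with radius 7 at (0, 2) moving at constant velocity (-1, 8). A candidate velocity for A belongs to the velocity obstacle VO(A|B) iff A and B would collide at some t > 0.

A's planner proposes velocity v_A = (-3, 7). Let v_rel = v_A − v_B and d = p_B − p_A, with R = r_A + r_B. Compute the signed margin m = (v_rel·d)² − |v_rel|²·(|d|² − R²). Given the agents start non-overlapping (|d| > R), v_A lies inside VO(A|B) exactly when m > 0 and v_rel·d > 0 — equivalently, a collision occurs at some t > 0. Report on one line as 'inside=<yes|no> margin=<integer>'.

d = (-3, 12),  |d|² = 153;  R = 2+7 = 9,  c = 153−9² = 72
v_rel = (-2, -1),  |v_rel|² = 5;  v_rel·d = (-2)·(-3) + (-1)·(12) = -6
5·t² + 12·t + 72 = 0  ⇒  m = (-6)² − 5·72 = -324
m = -324 < 0,  v_rel·d = -6 < 0  ⇒  outside

inside=no margin=-324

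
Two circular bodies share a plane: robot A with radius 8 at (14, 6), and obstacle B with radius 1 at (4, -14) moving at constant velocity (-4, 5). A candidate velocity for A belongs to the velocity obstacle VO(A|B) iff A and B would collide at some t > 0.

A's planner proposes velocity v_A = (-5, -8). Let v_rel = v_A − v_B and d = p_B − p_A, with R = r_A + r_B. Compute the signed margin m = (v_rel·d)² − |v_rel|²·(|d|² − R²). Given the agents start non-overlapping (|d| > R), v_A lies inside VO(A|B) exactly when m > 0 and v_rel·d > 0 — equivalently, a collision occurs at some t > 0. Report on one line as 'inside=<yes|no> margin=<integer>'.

d = (-10, -20),  |d|² = 500;  R = 8+1 = 9,  c = 500−9² = 419
v_rel = (-1, -13),  |v_rel|² = 170;  v_rel·d = (-1)·(-10) + (-13)·(-20) = 270
170·t² − 540·t + 419 = 0  ⇒  m = 270² − 170·419 = 1670
m = 1670 > 0,  v_rel·d = 270 > 0  ⇒  inside

inside=yes margin=1670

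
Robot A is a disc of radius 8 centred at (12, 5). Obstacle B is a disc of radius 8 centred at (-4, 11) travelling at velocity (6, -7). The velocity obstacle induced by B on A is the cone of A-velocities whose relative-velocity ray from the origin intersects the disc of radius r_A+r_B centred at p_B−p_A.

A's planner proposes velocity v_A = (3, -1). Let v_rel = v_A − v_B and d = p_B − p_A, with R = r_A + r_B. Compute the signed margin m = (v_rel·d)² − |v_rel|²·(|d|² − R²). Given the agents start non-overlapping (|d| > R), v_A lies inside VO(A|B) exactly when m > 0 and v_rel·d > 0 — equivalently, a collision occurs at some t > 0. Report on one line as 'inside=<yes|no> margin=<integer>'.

d = (-16, 6),  |d|² = 292;  R = 8+8 = 16,  c = 292−16² = 36
v_rel = (-3, 6),  |v_rel|² = 45;  v_rel·d = (-3)·(-16) + (6)·(6) = 84
45·t² − 168·t + 36 = 0  ⇒  m = 84² − 45·36 = 5436
m = 5436 > 0,  v_rel·d = 84 > 0  ⇒  inside

inside=yes margin=5436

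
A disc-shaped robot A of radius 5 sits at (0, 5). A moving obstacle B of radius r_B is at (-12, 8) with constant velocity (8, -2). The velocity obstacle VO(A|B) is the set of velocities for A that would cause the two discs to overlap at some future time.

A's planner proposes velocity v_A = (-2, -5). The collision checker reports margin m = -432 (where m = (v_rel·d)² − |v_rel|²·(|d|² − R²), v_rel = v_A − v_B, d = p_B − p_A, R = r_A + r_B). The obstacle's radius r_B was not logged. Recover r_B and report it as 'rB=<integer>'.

m = -432
d = (-12, 3);  v_rel = (-10, -3),  |v_rel|² = 109
v_rel×d = (-10)·(3) − (-3)·(-12) = -66
since m = R²·109 − (-66)²:  R² = (4356 + -432) / 109 = 36
R = √36 = 6  ⇒  r_B = 6 − 5 = 1

rB=1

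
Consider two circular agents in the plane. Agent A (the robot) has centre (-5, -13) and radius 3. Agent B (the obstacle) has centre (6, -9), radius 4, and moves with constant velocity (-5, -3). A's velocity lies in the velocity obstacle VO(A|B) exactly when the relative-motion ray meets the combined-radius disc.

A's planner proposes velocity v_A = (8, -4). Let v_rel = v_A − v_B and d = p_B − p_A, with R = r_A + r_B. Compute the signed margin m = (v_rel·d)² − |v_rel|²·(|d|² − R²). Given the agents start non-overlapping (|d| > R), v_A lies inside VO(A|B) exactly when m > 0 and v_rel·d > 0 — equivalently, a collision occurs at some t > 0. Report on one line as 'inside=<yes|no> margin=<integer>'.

d = (11, 4),  |d|² = 137;  R = 3+4 = 7,  c = 137−7² = 88
v_rel = (13, -1),  |v_rel|² = 170;  v_rel·d = (13)·(11) + (-1)·(4) = 139
170·t² − 278·t + 88 = 0  ⇒  m = 139² − 170·88 = 4361
m = 4361 > 0,  v_rel·d = 139 > 0  ⇒  inside

inside=yes margin=4361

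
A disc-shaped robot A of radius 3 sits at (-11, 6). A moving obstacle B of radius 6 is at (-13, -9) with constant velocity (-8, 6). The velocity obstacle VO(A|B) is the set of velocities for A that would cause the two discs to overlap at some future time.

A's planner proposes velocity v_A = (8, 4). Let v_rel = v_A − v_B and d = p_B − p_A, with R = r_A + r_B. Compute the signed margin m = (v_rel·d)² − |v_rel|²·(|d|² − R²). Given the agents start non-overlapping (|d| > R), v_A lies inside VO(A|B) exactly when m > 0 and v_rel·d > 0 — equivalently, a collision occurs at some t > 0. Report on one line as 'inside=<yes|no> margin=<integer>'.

d = (-2, -15),  |d|² = 229;  R = 3+6 = 9,  c = 229−9² = 148
v_rel = (16, -2),  |v_rel|² = 260;  v_rel·d = (16)·(-2) + (-2)·(-15) = -2
260·t² + 4·t + 148 = 0  ⇒  m = (-2)² − 260·148 = -38476
m = -38476 < 0,  v_rel·d = -2 < 0  ⇒  outside

inside=no margin=-38476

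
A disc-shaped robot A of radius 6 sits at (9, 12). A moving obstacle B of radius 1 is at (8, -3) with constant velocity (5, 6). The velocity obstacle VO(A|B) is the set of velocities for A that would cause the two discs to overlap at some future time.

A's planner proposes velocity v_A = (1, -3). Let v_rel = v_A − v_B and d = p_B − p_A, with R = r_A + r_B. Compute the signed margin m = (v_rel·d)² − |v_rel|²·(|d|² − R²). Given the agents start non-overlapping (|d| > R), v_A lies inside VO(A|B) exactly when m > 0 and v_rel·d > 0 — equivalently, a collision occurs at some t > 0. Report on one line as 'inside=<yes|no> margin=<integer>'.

d = (-1, -15),  |d|² = 226;  R = 6+1 = 7,  c = 226−7² = 177
v_rel = (-4, -9),  |v_rel|² = 97;  v_rel·d = (-4)·(-1) + (-9)·(-15) = 139
97·t² − 278·t + 177 = 0  ⇒  m = 139² − 97·177 = 2152
m = 2152 > 0,  v_rel·d = 139 > 0  ⇒  inside

inside=yes margin=2152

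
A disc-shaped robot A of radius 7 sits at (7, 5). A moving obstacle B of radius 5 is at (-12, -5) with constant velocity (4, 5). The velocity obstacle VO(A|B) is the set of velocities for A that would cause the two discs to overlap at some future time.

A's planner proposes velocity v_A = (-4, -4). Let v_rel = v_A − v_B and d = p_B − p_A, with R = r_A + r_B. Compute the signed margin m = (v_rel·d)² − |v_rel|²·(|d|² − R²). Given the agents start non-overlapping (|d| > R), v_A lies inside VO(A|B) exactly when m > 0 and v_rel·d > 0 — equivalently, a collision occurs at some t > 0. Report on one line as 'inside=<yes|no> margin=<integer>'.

d = (-19, -10),  |d|² = 461;  R = 7+5 = 12,  c = 461−12² = 317
v_rel = (-8, -9),  |v_rel|² = 145;  v_rel·d = (-8)·(-19) + (-9)·(-10) = 242
145·t² − 484·t + 317 = 0  ⇒  m = 242² − 145·317 = 12599
m = 12599 > 0,  v_rel·d = 242 > 0  ⇒  inside

inside=yes margin=12599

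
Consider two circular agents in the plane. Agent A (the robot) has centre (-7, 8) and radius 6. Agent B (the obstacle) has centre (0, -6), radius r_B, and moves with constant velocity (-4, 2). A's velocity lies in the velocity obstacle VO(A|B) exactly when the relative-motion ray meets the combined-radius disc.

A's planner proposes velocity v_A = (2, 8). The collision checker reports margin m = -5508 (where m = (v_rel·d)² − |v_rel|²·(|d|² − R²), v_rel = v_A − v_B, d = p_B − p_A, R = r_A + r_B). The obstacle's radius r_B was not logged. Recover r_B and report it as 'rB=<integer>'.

m = -5508
d = (7, -14);  v_rel = (6, 6),  |v_rel|² = 72
v_rel×d = (6)·(-14) − (6)·(7) = -126
since m = R²·72 − (-126)²:  R² = (15876 + -5508) / 72 = 144
R = √144 = 12  ⇒  r_B = 12 − 6 = 6

rB=6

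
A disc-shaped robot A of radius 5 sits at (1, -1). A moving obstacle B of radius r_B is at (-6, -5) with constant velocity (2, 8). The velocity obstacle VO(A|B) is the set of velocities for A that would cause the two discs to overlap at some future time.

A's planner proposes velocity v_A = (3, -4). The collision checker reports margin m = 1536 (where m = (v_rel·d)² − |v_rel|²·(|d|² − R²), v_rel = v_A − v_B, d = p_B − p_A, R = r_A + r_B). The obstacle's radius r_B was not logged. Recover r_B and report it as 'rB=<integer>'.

m = 1536
d = (-7, -4);  v_rel = (1, -12),  |v_rel|² = 145
v_rel×d = (1)·(-4) − (-12)·(-7) = -88
since m = R²·145 − (-88)²:  R² = (7744 + 1536) / 145 = 64
R = √64 = 8  ⇒  r_B = 8 − 5 = 3

rB=3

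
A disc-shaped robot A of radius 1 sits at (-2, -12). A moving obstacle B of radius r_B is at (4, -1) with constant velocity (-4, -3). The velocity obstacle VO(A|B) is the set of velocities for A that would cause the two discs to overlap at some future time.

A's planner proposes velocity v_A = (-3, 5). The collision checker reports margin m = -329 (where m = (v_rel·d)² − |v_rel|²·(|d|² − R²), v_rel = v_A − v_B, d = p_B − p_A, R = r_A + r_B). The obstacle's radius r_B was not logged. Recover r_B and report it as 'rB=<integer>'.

m = -329
d = (6, 11);  v_rel = (1, 8),  |v_rel|² = 65
v_rel×d = (1)·(11) − (8)·(6) = -37
since m = R²·65 − (-37)²:  R² = (1369 + -329) / 65 = 16
R = √16 = 4  ⇒  r_B = 4 − 1 = 3

rB=3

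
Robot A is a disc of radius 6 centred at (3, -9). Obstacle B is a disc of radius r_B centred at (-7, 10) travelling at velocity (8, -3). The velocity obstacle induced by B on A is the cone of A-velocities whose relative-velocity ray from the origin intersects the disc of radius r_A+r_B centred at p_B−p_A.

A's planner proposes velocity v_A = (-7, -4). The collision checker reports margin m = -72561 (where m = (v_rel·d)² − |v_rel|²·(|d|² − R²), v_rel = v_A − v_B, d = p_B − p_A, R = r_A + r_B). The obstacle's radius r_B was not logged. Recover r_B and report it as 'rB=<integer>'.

m = -72561
d = (-10, 19);  v_rel = (-15, -1),  |v_rel|² = 226
v_rel×d = (-15)·(19) − (-1)·(-10) = -295
since m = R²·226 − (-295)²:  R² = (87025 + -72561) / 226 = 64
R = √64 = 8  ⇒  r_B = 8 − 6 = 2

rB=2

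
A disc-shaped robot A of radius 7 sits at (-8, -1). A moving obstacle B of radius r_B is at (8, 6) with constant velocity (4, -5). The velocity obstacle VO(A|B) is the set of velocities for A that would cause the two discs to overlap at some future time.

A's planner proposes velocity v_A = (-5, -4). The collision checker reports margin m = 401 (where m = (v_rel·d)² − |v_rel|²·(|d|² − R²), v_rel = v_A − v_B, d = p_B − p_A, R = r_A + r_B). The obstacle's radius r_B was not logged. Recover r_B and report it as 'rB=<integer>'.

m = 401
d = (16, 7);  v_rel = (-9, 1),  |v_rel|² = 82
v_rel×d = (-9)·(7) − (1)·(16) = -79
since m = R²·82 − (-79)²:  R² = (6241 + 401) / 82 = 81
R = √81 = 9  ⇒  r_B = 9 − 7 = 2

rB=2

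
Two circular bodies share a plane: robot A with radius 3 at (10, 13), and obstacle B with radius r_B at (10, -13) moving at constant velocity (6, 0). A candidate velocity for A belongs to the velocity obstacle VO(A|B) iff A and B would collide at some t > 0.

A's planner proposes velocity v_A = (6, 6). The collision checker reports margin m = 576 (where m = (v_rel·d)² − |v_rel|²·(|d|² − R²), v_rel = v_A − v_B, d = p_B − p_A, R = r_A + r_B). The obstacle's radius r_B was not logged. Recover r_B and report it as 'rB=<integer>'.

m = 576
d = (0, -26);  v_rel = (0, 6),  |v_rel|² = 36
v_rel×d = (0)·(-26) − (6)·(0) = 0
since m = R²·36 − 0²:  R² = (0 + 576) / 36 = 16
R = √16 = 4  ⇒  r_B = 4 − 3 = 1

rB=1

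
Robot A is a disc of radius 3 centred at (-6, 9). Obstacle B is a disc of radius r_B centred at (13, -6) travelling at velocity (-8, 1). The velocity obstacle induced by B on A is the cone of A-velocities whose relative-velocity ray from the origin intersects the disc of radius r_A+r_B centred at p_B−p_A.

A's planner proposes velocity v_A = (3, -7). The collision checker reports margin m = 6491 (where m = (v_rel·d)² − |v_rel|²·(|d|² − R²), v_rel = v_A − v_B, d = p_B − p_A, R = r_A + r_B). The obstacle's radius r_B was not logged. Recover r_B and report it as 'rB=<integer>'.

m = 6491
d = (19, -15);  v_rel = (11, -8),  |v_rel|² = 185
v_rel×d = (11)·(-15) − (-8)·(19) = -13
since m = R²·185 − (-13)²:  R² = (169 + 6491) / 185 = 36
R = √36 = 6  ⇒  r_B = 6 − 3 = 3

rB=3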